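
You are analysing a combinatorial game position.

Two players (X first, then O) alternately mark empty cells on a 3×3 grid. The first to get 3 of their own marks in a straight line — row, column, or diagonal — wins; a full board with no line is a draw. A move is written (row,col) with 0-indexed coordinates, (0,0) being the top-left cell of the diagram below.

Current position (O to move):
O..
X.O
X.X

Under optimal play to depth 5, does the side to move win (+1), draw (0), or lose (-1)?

value(O../X.O/X.X, O) = 0

[O../X.O/X.X] O move#1: (0,1):-1/OO./X.O/X.X, (0,2):-1/O.O/X.O/X.X, (1,1):-1/O../XOO/X.X, (2,1):+0/O../X.O/XOX*
[O../X.O/XOX] X move#2: (0,1):+0/OX./X.O/XOX*, (0,2):+0/O.X/X.O/XOX, (1,1):+0/O../XXO/XOX
[OX./X.O/XOX] O move#3: (0,2):+0/OXO/X.O/XOX*, (1,1):+0/OX./XOO/XOX
[OXO/X.O/XOX] X move#4: (1,1):+0/OXO/XXO/XOX*
[OXO/XXO/XOX] end (terminal +0, O#5); searched O../X.O/X.X to 5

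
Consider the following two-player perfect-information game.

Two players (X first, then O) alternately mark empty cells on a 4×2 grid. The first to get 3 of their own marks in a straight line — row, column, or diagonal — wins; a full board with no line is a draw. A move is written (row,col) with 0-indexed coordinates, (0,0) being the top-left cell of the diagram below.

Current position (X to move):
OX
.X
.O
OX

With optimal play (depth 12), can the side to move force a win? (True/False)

X winning at [OX/.X/.O/OX]: False

[OX/.X/.O/OX] X move#1: (1,0):+0/OX/XX/.O/OX*, (2,0):+0/OX/.X/XO/OX
[OX/XX/.O/OX] O move#2: (2,0):+0/OX/XX/OO/OX*
[OX/XX/OO/OX] end (terminal +0, X#3); searched OX/.X/.O/OX to 12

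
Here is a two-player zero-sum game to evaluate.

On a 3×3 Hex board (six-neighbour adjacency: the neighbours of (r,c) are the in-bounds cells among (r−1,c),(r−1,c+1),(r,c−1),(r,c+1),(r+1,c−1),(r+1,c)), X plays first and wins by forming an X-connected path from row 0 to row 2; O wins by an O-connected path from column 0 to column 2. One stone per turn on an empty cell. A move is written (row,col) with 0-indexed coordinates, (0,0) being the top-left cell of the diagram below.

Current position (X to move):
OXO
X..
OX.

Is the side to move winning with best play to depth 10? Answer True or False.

[OXO/X../OX.] X move#1: (1,1):+1/OXO/XX./OX.*, (1,2):-1/OXO/X.X/OX., (2,2):-1/OXO/X../OXX
[OXO/XX./OX.] end (terminal -1, O#2); searched OXO/X../OX. to 10

X winning at [OXO/X../OX.]: True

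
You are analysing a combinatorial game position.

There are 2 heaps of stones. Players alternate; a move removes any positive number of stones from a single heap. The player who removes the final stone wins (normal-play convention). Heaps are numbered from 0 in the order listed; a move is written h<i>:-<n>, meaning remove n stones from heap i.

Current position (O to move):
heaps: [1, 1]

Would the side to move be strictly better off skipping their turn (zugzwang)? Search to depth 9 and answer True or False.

zugzwang((1,1), O) = True

ply 1, O at (1,1) | h0:-1=-1→(0,1)*; h1:-1=-1→(1,0)
ply 2, X at (0,1) | h1:-1=+1→(0,0)*
ply 3: (0,0) is terminal -1 (O); from (1,1) depth 9
if O skipped the turn, X would face:
~ ply 1, X at (1,1) | h0:-1=-1→(0,1)*; h1:-1=-1→(1,0)
~ ply 2, O at (0,1) | h1:-1=+1→(0,0)*
~ ply 3: (0,0) is terminal -1 (X); from (1,1) depth 9
compare (O): move=-1 vs pass=+1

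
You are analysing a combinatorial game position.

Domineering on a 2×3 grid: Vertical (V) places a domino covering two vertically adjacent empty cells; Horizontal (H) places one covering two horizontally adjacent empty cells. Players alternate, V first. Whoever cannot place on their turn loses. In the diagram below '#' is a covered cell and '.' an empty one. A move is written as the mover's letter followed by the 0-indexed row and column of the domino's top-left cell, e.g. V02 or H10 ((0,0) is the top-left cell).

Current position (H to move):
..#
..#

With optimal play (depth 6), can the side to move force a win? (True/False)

H winning at [..#/..#]: True

p1 H@[..#/..#]: H00[###/..#]+1* H10[..#/###]+1
p2 V@[###/..#] terminal -1; root [..#/..#] d6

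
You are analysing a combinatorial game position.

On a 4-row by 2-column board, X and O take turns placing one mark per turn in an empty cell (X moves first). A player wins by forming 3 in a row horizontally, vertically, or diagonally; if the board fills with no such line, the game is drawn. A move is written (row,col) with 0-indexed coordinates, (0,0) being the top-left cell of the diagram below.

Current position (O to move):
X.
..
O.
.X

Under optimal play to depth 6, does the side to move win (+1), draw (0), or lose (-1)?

p1 O@[X./../O./.X]: (0,1)[XO/../O./.X]+0* (1,0)[X./O./O./.X]+0 (1,1)[X./.O/O./.X]+0 (2,1)[X./../OO/.X]+0 (3,0)[X./../O./OX]+0
p2 X@[XO/../O./.X]: (1,0)[XO/X./O./.X]+0* (1,1)[XO/.X/O./.X]+0 (2,1)[XO/../OX/.X]+0 (3,0)[XO/../O./XX]+0
p3 O@[XO/X./O./.X]: (1,1)[XO/XO/O./.X]+0* (2,1)[XO/X./OO/.X]+0 (3,0)[XO/X./O./OX]+0
p4 X@[XO/XO/O./.X]: (2,1)[XO/XO/OX/.X]+0* (3,0)[XO/XO/O./XX]-1
p5 O@[XO/XO/OX/.X]: (3,0)[XO/XO/OX/OX]+0*
p6 X@[XO/XO/OX/OX] terminal +0; root [X./../O./.X] d6

value(X./../O./.X, O) = 0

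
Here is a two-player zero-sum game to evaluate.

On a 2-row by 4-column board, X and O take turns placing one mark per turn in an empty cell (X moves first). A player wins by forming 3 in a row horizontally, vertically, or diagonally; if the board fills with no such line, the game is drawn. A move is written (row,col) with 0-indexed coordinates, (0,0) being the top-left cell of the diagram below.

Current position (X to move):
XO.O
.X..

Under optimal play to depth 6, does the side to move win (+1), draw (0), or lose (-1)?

value(XO.O/.X.., X) = 0

ply 1, X at XO.O/.X.. | (0,2)=+0→XOXO/.X..*; (1,0)=-1→XO.O/XX..; (1,2)=-1→XO.O/.XX.; (1,3)=-1→XO.O/.X.X
ply 2, O at XOXO/.X.. | (1,0)=+0→XOXO/OX..*; (1,2)=+0→XOXO/.XO.; (1,3)=+0→XOXO/.X.O
ply 3, X at XOXO/OX.. | (1,2)=+0→XOXO/OXX.*; (1,3)=+0→XOXO/OX.X
ply 4, O at XOXO/OXX. | (1,3)=+0→XOXO/OXXO*
ply 5: XOXO/OXXO is terminal +0 (X); from XO.O/.X.. depth 6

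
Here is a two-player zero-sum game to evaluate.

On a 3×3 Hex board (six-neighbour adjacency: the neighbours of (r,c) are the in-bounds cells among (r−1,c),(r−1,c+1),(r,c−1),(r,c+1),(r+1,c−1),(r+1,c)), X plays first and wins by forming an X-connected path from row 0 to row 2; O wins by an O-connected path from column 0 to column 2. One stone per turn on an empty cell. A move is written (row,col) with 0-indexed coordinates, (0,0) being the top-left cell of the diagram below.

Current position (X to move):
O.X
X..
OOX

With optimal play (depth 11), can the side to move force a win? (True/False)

[O.X/X../OOX] X move#1: (0,1):-1/OXX/X../OOX, (1,1):-1/O.X/XX./OOX, (1,2):+1/O.X/X.X/OOX*
[O.X/X.X/OOX] end (terminal -1, O#2); searched O.X/X../OOX to 11

X winning at [O.X/X../OOX]: True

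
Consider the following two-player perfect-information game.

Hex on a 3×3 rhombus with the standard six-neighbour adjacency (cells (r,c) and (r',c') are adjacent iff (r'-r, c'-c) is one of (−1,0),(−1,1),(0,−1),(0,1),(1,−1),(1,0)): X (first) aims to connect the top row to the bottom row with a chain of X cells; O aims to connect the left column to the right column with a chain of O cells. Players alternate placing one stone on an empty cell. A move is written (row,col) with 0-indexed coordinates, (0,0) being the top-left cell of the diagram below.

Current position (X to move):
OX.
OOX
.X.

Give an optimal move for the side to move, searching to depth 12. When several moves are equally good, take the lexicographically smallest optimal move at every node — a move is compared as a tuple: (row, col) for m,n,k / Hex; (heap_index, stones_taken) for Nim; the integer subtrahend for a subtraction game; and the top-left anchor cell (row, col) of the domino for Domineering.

X's best at [OX./OOX/.X.]: (0,2)

p1 X@[OX./OOX/.X.]: (0,2)[OXX/OOX/.X.]+1* (2,0)[OX./OOX/XX.]-1 (2,2)[OX./OOX/.XX]-1
p2 O@[OXX/OOX/.X.] terminal -1; root [OX./OOX/.X.] d12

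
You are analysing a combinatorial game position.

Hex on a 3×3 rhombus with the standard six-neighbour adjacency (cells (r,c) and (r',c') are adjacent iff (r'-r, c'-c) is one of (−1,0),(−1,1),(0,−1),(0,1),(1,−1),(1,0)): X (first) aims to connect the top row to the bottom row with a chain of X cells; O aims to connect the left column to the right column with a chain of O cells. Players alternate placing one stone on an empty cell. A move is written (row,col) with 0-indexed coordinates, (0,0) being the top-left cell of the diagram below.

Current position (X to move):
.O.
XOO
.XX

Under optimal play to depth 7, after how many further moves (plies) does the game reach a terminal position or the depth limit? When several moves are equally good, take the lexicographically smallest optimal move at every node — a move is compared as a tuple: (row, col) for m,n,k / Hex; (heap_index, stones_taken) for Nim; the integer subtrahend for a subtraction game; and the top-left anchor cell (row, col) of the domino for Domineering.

PV length from [.O./XOO/.XX]: 2 plies

p1 X@[.O./XOO/.XX]: (0,0)[XO./XOO/.XX]-1* (0,2)[.OX/XOO/.XX]-1 (2,0)[.O./XOO/XXX]-1
p2 O@[XO./XOO/.XX]: (0,2)[XOO/XOO/.XX]-1 (2,0)[XO./XOO/OXX]+1*
p3 X@[XO./XOO/OXX] terminal -1; root [.O./XOO/.XX] d7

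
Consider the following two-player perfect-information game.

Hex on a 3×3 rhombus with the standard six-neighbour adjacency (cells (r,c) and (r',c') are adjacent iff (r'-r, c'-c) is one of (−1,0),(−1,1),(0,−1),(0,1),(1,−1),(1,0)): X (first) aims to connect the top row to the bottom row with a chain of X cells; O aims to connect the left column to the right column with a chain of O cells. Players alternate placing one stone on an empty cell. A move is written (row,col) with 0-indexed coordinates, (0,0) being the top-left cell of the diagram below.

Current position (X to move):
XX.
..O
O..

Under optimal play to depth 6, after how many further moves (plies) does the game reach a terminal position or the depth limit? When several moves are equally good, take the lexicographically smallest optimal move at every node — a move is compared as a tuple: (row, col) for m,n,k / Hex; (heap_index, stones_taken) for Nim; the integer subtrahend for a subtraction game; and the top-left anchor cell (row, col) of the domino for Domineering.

PV length from [XX./..O/O..]: 4 plies

p1 X@[XX./..O/O..]: (0,2)[XXX/..O/O..]-1* (1,0)[XX./X.O/O..]-1 (1,1)[XX./.XO/O..]-1 (2,1)[XX./..O/OX.]-1 (2,2)[XX./..O/O.X]-1
p2 O@[XXX/..O/O..]: (1,0)[XXX/O.O/O..]+1* (1,1)[XXX/.OO/O..]+1 (2,1)[XXX/..O/OO.]+1 (2,2)[XXX/..O/O.O]+1
p3 X@[XXX/O.O/O..]: (1,1)[XXX/OXO/O..]-1* (2,1)[XXX/O.O/OX.]-1 (2,2)[XXX/O.O/O.X]-1
p4 O@[XXX/OXO/O..]: (2,1)[XXX/OXO/OO.]+1* (2,2)[XXX/OXO/O.O]-1
p5 X@[XXX/OXO/OO.] terminal -1; root [XX./..O/O..] d6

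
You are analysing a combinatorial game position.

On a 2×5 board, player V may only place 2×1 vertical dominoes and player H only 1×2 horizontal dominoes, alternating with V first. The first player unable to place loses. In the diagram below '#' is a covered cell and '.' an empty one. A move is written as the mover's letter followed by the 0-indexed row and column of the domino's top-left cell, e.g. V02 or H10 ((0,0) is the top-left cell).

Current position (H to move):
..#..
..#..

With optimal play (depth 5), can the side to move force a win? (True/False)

H winning at [..#../..#..]: False

p1 H@[..#../..#..]: H00[###../..#..]-1* H03[..###/..#..]-1 H10[..#../###..]-1 H13[..#../..###]-1
p2 V@[###../..#..]: V03[####./..##.]+1* V04[###.#/..#.#]+1
p3 H@[####./..##.]: H10[####./####.]-1*
p4 V@[####./####.]: V04[#####/#####]+1*
p5 H@[#####/#####] terminal -1; root [..#../..#..] d5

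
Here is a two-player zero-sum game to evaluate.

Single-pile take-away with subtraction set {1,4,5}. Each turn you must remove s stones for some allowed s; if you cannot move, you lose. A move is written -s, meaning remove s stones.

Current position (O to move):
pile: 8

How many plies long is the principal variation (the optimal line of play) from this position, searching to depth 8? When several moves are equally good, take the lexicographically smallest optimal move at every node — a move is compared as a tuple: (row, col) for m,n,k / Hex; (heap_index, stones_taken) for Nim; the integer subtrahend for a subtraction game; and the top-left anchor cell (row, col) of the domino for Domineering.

PV length from [8]: 4 plies

[8] O move#1: -1:-1/7*, -4:-1/4, -5:-1/3
[7] X move#2: -1:-1/6, -4:-1/3, -5:+1/2*
[2] O move#3: -1:-1/1*
[1] X move#4: -1:+1/0*
[0] end (terminal -1, O#5); searched 8 to 8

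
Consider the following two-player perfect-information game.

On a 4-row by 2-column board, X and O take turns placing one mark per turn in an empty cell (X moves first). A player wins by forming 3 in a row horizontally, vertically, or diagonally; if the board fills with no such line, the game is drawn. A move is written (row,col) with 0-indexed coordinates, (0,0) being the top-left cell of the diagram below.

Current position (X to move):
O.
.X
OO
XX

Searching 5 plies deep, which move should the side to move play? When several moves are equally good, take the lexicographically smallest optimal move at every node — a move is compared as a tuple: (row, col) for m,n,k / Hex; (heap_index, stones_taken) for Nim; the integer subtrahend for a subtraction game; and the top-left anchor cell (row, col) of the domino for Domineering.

[O./.X/OO/XX] X move#1: (0,1):-1/OX/.X/OO/XX, (1,0):+0/O./XX/OO/XX*
[O./XX/OO/XX] O move#2: (0,1):+0/OO/XX/OO/XX*
[OO/XX/OO/XX] end (terminal +0, X#3); searched O./.X/OO/XX to 5

X's best at [O./.X/OO/XX]: (1,0)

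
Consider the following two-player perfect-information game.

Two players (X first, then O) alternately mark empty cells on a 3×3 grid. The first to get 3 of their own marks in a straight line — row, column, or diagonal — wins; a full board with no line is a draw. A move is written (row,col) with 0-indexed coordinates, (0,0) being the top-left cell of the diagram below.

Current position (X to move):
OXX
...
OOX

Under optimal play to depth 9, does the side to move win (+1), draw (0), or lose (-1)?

[OXX/.../OOX] X move#1: (1,0):+0/OXX/X../OOX, (1,1):-1/OXX/.X./OOX, (1,2):+1/OXX/..X/OOX*
[OXX/..X/OOX] end (terminal -1, O#2); searched OXX/.../OOX to 9

value(OXX/.../OOX, X) = +1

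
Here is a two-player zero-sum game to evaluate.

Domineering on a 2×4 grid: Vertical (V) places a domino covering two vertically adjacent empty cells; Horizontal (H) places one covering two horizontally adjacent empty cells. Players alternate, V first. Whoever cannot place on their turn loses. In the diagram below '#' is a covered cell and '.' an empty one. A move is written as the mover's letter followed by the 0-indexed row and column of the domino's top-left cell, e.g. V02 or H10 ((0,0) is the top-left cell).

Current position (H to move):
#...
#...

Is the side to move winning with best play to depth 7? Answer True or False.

[#.../#...] H move#1: H01:+1/###./#...*, H02:+1/#.##/#..., H11:+1/#.../###., H12:+1/#.../#.##
[###./#...] V move#2: V03:-1/####/#..#*
[####/#..#] H move#3: H11:+1/####/####*
[####/####] end (terminal -1, V#4); searched #.../#... to 7

H winning at [#.../#...]: True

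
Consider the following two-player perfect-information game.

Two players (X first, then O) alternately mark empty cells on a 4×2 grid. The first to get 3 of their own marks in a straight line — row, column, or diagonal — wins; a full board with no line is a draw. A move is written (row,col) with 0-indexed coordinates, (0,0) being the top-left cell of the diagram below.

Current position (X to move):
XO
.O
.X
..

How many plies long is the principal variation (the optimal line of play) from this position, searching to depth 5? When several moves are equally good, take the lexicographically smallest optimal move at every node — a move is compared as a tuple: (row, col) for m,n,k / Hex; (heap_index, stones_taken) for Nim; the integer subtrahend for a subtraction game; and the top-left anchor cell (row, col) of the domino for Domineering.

[XO/.O/.X/..] X move#1: (1,0):+0/XO/XO/.X/..*, (2,0):+0/XO/.O/XX/.., (3,0):+0/XO/.O/.X/X., (3,1):+0/XO/.O/.X/.X
[XO/XO/.X/..] O move#2: (2,0):+0/XO/XO/OX/..*, (3,0):-1/XO/XO/.X/O., (3,1):-1/XO/XO/.X/.O
[XO/XO/OX/..] X move#3: (3,0):+0/XO/XO/OX/X.*, (3,1):+0/XO/XO/OX/.X
[XO/XO/OX/X.] O move#4: (3,1):+0/XO/XO/OX/XO*
[XO/XO/OX/XO] end (terminal +0, X#5); searched XO/.O/.X/.. to 5

PV length from [XO/.O/.X/..]: 4 plies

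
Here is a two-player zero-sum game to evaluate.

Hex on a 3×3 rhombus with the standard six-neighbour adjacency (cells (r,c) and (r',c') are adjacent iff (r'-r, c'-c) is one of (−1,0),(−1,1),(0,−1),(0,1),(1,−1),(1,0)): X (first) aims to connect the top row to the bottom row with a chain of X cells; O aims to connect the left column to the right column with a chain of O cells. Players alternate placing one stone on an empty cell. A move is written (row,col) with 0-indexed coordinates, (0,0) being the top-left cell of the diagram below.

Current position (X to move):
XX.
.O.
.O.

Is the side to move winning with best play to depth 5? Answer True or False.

X winning at [XX./.O./.O.]: False

[XX./.O./.O.] X move#1: (0,2):-1/XXX/.O./.O.*, (1,0):-1/XX./XO./.O., (1,2):-1/XX./.OX/.O., (2,0):-1/XX./.O./XO., (2,2):-1/XX./.O./.OX
[XXX/.O./.O.] O move#2: (1,0):+1/XXX/OO./.O.*, (1,2):+1/XXX/.OO/.O., (2,0):+1/XXX/.O./OO., (2,2):+1/XXX/.O./.OO
[XXX/OO./.O.] X move#3: (1,2):-1/XXX/OOX/.O.*, (2,0):-1/XXX/OO./XO., (2,2):-1/XXX/OO./.OX
[XXX/OOX/.O.] O move#4: (2,0):-1/XXX/OOX/OO., (2,2):+1/XXX/OOX/.OO*
[XXX/OOX/.OO] end (terminal -1, X#5); searched XX./.O./.O. to 5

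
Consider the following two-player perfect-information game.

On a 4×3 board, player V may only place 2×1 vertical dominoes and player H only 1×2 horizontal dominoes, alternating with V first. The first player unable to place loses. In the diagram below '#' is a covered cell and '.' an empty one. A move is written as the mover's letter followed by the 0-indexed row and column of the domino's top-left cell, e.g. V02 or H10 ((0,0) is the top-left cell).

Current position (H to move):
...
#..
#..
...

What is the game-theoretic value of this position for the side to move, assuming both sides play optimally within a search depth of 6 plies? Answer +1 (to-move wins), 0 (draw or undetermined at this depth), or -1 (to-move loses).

ply 1, H at .../#../#../... | H00=-1→##./#../#../...*; H01=-1→.##/#../#../...; H11=-1→.../###/#../...; H21=-1→.../#../###/...; H30=-1→.../#../#../##.; H31=-1→.../#../#../.##
ply 2, V at ##./#../#../... | V02=-1→###/#.#/#../...; V11=+1→##./##./##./...*; V12=+1→##./#.#/#.#/...; V21=+1→##./#../##./.#.; V22=+1→##./#../#.#/..#
ply 3, H at ##./##./##./... | H30=-1→##./##./##./##.*; H31=-1→##./##./##./.##
ply 4, V at ##./##./##./##. | V02=+1→###/###/##./##.*; V12=+1→##./###/###/##.; V22=+1→##./##./###/###
ply 5: ###/###/##./##. is terminal -1 (H); from .../#../#../... depth 6

value(.../#../#../..., H) = -1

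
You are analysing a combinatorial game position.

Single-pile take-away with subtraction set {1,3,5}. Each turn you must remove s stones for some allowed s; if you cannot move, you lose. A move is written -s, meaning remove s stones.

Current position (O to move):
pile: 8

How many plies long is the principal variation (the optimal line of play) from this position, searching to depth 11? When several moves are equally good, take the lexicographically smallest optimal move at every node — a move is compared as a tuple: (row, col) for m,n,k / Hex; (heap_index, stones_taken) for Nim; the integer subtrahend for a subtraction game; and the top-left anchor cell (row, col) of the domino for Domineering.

PV length from [8]: 8 plies

[8] O move#1: -1:-1/7*, -3:-1/5, -5:-1/3
[7] X move#2: -1:+1/6*, -3:+1/4, -5:+1/2
[6] O move#3: -1:-1/5*, -3:-1/3, -5:-1/1
[5] X move#4: -1:+1/4*, -3:+1/2, -5:+1/0
[4] O move#5: -1:-1/3*, -3:-1/1
[3] X move#6: -1:+1/2*, -3:+1/0
[2] O move#7: -1:-1/1*
[1] X move#8: -1:+1/0*
[0] end (terminal -1, O#9); searched 8 to 11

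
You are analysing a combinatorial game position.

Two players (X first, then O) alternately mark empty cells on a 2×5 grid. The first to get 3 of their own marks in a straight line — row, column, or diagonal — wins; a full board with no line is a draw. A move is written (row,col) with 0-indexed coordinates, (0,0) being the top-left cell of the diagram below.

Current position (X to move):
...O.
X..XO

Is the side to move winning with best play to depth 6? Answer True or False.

X winning at [...O./X..XO]: False

ply 1, X at ...O./X..XO | (0,0)=-1→X..O./X..XO; (0,1)=+0→.X.O./X..XO*; (0,2)=+0→..XO./X..XO; (0,4)=+0→...OX/X..XO; (1,1)=+0→...O./XX.XO; (1,2)=+0→...O./X.XXO
ply 2, O at .X.O./X..XO | (0,0)=+0→OX.O./X..XO*; (0,2)=+0→.XOO./X..XO; (0,4)=+0→.X.OO/X..XO; (1,1)=+0→.X.O./XO.XO; (1,2)=+0→.X.O./X.OXO
ply 3, X at OX.O./X..XO | (0,2)=+0→OXXO./X..XO*; (0,4)=+0→OX.OX/X..XO; (1,1)=+0→OX.O./XX.XO; (1,2)=+0→OX.O./X.XXO
ply 4, O at OXXO./X..XO | (0,4)=+0→OXXOO/X..XO*; (1,1)=+0→OXXO./XO.XO; (1,2)=+0→OXXO./X.OXO
ply 5, X at OXXOO/X..XO | (1,1)=+0→OXXOO/XX.XO*; (1,2)=+0→OXXOO/X.XXO
ply 6, O at OXXOO/XX.XO | (1,2)=+0→OXXOO/XXOXO*
ply 7: OXXOO/XXOXO is terminal +0 (X); from ...O./X..XO depth 6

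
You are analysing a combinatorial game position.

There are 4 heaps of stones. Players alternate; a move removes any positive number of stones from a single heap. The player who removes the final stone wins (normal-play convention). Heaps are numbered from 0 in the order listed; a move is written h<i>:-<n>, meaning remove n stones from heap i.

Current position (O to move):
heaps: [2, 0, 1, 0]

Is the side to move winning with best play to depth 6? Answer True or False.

p1 O@[(2,0,1,0)]: h0:-1[(1,0,1,0)]+1* h0:-2[(0,0,1,0)]-1 h2:-1[(2,0,0,0)]-1
p2 X@[(1,0,1,0)]: h0:-1[(0,0,1,0)]-1* h2:-1[(1,0,0,0)]-1
p3 O@[(0,0,1,0)]: h2:-1[(0,0,0,0)]+1*
p4 X@[(0,0,0,0)] terminal -1; root [(2,0,1,0)] d6

O winning at [(2,0,1,0)]: True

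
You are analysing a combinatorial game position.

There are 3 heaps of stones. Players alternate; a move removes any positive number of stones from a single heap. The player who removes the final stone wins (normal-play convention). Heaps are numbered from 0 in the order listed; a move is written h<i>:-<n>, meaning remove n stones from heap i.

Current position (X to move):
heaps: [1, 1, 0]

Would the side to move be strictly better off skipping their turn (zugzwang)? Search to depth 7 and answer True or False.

p1 X@[(1,1,0)]: h0:-1[(0,1,0)]-1* h1:-1[(1,0,0)]-1
p2 O@[(0,1,0)]: h1:-1[(0,0,0)]+1*
p3 X@[(0,0,0)] terminal -1; root [(1,1,0)] d7
suppose X passes — search the same position with O to move:
pass> p1 O@[(1,1,0)]: h0:-1[(0,1,0)]-1* h1:-1[(1,0,0)]-1
pass> p2 X@[(0,1,0)]: h1:-1[(0,0,0)]+1*
pass> p3 O@[(0,0,0)] terminal -1; root [(1,1,0)] d7
for X: play -1, pass +1

zugzwang((1,1,0), X) = True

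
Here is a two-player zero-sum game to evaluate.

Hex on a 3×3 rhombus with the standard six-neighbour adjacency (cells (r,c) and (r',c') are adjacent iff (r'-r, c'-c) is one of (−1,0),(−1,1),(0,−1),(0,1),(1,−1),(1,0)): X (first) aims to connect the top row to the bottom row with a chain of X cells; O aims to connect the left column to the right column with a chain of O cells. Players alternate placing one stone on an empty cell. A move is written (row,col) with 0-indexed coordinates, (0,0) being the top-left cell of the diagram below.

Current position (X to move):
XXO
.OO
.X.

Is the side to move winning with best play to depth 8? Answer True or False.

[XXO/.OO/.X.] X move#1: (1,0):-1/XXO/XOO/.X.*, (2,0):-1/XXO/.OO/XX., (2,2):-1/XXO/.OO/.XX
[XXO/XOO/.X.] O move#2: (2,0):+1/XXO/XOO/OX.*, (2,2):-1/XXO/XOO/.XO
[XXO/XOO/OX.] end (terminal -1, X#3); searched XXO/.OO/.X. to 8

X winning at [XXO/.OO/.X.]: False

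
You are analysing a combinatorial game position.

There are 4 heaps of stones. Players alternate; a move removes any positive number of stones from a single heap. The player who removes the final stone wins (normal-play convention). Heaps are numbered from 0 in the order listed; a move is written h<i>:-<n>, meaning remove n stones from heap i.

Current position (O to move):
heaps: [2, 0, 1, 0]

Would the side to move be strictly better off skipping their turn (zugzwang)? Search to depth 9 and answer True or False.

p1 O@[(2,0,1,0)]: h0:-1[(1,0,1,0)]+1* h0:-2[(0,0,1,0)]-1 h2:-1[(2,0,0,0)]-1
p2 X@[(1,0,1,0)]: h0:-1[(0,0,1,0)]-1* h2:-1[(1,0,0,0)]-1
p3 O@[(0,0,1,0)]: h2:-1[(0,0,0,0)]+1*
p4 X@[(0,0,0,0)] terminal -1; root [(2,0,1,0)] d9
pass branch (X moves first from the same position):
  | p1 X@[(2,0,1,0)]: h0:-1[(1,0,1,0)]+1* h0:-2[(0,0,1,0)]-1 h2:-1[(2,0,0,0)]-1
  | p2 O@[(1,0,1,0)]: h0:-1[(0,0,1,0)]-1* h2:-1[(1,0,0,0)]-1
  | p3 X@[(0,0,1,0)]: h2:-1[(0,0,0,0)]+1*
  | p4 O@[(0,0,0,0)] terminal -1; root [(2,0,1,0)] d9
O moving scores +1; O passing scores -1

zugzwang((2,0,1,0), O) = False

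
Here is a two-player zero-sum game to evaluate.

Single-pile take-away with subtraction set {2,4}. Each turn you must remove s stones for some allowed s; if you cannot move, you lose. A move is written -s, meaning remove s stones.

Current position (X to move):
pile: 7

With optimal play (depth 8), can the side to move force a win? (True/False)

X winning at [7]: False

p1 X@[7]: -2[5]-1* -4[3]-1
p2 O@[5]: -2[3]-1 -4[1]+1*
p3 X@[1] terminal -1; root [7] d8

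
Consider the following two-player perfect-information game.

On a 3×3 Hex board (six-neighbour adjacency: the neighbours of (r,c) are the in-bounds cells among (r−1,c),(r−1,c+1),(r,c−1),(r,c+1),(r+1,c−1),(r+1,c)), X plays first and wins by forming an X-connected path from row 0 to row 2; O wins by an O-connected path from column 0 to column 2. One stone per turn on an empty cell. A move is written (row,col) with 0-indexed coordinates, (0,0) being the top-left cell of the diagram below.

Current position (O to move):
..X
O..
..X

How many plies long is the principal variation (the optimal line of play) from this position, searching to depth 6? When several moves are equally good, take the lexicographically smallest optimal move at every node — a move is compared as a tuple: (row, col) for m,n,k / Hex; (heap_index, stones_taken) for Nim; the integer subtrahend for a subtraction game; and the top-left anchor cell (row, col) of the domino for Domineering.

PV length from [..X/O../..X]: 4 plies

ply 1, O at ..X/O../..X | (0,0)=-1→O.X/O../..X*; (0,1)=-1→.OX/O../..X; (1,1)=-1→..X/OO./..X; (1,2)=-1→..X/O.O/..X; (2,0)=-1→..X/O../O.X; (2,1)=-1→..X/O../.OX
ply 2, X at O.X/O../..X | (0,1)=+1→OXX/O../..X*; (1,1)=+1→O.X/OX./..X; (1,2)=+1→O.X/O.X/..X; (2,0)=+1→O.X/O../X.X; (2,1)=+1→O.X/O../.XX
ply 3, O at OXX/O../..X | (1,1)=-1→OXX/OO./..X*; (1,2)=-1→OXX/O.O/..X; (2,0)=-1→OXX/O../O.X; (2,1)=-1→OXX/O../.OX
ply 4, X at OXX/OO./..X | (1,2)=+1→OXX/OOX/..X*; (2,0)=-1→OXX/OO./X.X; (2,1)=-1→OXX/OO./.XX
ply 5: OXX/OOX/..X is terminal -1 (O); from ..X/O../..X depth 6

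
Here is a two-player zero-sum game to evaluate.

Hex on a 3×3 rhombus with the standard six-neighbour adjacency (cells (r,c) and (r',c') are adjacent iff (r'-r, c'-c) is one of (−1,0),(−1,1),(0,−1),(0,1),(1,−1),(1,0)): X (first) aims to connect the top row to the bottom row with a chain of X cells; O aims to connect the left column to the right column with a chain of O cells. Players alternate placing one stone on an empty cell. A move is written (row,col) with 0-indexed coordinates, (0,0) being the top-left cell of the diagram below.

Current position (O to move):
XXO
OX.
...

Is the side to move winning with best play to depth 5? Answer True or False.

O winning at [XXO/OX./...]: False

ply 1, O at XXO/OX./... | (1,2)=-1→XXO/OXO/...*; (2,0)=-1→XXO/OX./O..; (2,1)=-1→XXO/OX./.O.; (2,2)=-1→XXO/OX./..O
ply 2, X at XXO/OXO/... | (2,0)=+1→XXO/OXO/X..*; (2,1)=+1→XXO/OXO/.X.; (2,2)=+1→XXO/OXO/..X
ply 3: XXO/OXO/X.. is terminal -1 (O); from XXO/OX./... depth 5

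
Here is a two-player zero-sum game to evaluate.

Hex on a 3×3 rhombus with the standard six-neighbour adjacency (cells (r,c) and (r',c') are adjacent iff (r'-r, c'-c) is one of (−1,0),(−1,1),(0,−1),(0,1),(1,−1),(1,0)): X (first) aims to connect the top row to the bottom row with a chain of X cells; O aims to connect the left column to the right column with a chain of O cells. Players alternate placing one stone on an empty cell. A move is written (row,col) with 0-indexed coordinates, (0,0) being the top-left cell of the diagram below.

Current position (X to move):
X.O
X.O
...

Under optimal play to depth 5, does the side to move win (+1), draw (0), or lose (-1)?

[X.O/X.O/...] X move#1: (0,1):-1/XXO/X.O/..., (1,1):+1/X.O/XXO/...*, (2,0):+1/X.O/X.O/X.., (2,1):+1/X.O/X.O/.X., (2,2):-1/X.O/X.O/..X
[X.O/XXO/...] O move#2: (0,1):-1/XOO/XXO/...*, (2,0):-1/X.O/XXO/O.., (2,1):-1/X.O/XXO/.O., (2,2):-1/X.O/XXO/..O
[XOO/XXO/...] X move#3: (2,0):+1/XOO/XXO/X..*, (2,1):+1/XOO/XXO/.X., (2,2):+1/XOO/XXO/..X
[XOO/XXO/X..] end (terminal -1, O#4); searched X.O/X.O/... to 5

value(X.O/X.O/..., X) = +1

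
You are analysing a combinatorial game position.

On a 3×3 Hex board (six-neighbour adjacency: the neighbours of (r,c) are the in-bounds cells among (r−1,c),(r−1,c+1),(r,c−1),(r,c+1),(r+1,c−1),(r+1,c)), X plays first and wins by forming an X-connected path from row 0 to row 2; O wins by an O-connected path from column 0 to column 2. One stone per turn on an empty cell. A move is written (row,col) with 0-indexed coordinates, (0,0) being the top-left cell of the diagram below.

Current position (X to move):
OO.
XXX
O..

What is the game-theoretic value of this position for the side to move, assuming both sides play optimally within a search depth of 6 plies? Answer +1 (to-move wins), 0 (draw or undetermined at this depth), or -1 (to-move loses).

ply 1, X at OO./XXX/O.. | (0,2)=+1→OOX/XXX/O..*; (2,1)=-1→OO./XXX/OX.; (2,2)=-1→OO./XXX/O.X
ply 2, O at OOX/XXX/O.. | (2,1)=-1→OOX/XXX/OO.*; (2,2)=-1→OOX/XXX/O.O
ply 3, X at OOX/XXX/OO. | (2,2)=+1→OOX/XXX/OOX*
ply 4: OOX/XXX/OOX is terminal -1 (O); from OO./XXX/O.. depth 6

value(OO./XXX/O.., X) = +1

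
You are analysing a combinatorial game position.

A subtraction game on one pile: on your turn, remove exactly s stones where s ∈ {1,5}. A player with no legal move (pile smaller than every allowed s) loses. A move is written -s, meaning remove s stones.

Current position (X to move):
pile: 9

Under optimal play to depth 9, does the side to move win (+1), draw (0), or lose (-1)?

value(9, X) = +1

ply 1, X at 9 | -1=+1→8*; -5=+1→4
ply 2, O at 8 | -1=-1→7*; -5=-1→3
ply 3, X at 7 | -1=+1→6*; -5=+1→2
ply 4, O at 6 | -1=-1→5*; -5=-1→1
ply 5, X at 5 | -1=+1→4*; -5=+1→0
ply 6, O at 4 | -1=-1→3*
ply 7, X at 3 | -1=+1→2*
ply 8, O at 2 | -1=-1→1*
ply 9, X at 1 | -1=+1→0*
ply 10: 0 is terminal -1 (O); from 9 depth 9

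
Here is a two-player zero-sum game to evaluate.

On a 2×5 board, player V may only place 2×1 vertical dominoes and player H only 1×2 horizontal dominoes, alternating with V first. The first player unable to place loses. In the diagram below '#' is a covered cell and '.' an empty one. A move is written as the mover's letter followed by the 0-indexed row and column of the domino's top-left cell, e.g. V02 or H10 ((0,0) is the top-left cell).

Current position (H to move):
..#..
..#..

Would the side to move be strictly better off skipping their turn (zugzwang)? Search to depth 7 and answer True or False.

zugzwang(..#../..#.., H) = True

[..#../..#..] H move#1: H00:-1/###../..#..*, H03:-1/..###/..#.., H10:-1/..#../###.., H13:-1/..#../..###
[###../..#..] V move#2: V03:+1/####./..##.*, V04:+1/###.#/..#.#
[####./..##.] H move#3: H10:-1/####./####.*
[####./####.] V move#4: V04:+1/#####/#####*
[#####/#####] end (terminal -1, H#5); searched ..#../..#.. to 7
if H skipped the turn, V would face:
~ [..#../..#..] V move#1: V00:-1/#.#../#.#..*, V01:-1/.##../.##.., V03:-1/..##./..##., V04:-1/..#.#/..#.#
~ [#.#../#.#..] H move#2: H03:+1/#.###/#.#..*, H13:+1/#.#../#.###
~ [#.###/#.#..] V move#3: V01:-1/#####/###..*
~ [#####/###..] H move#4: H13:+1/#####/#####*
~ [#####/#####] end (terminal -1, V#5); searched ..#../..#.. to 7
compare (H): move=-1 vs pass=+1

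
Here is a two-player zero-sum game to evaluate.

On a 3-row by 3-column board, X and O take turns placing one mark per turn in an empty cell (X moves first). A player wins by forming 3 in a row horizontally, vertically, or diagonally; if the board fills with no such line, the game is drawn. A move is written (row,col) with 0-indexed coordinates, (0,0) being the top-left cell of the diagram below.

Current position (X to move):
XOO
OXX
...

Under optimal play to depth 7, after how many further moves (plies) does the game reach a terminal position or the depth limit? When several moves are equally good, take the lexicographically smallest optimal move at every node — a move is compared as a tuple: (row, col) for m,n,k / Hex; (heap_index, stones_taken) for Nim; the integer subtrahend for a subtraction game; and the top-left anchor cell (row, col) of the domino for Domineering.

PV length from [XOO/OXX/...]: 1 ply

p1 X@[XOO/OXX/...]: (2,0)[XOO/OXX/X..]+0 (2,1)[XOO/OXX/.X.]+0 (2,2)[XOO/OXX/..X]+1*
p2 O@[XOO/OXX/..X] terminal -1; root [XOO/OXX/...] d7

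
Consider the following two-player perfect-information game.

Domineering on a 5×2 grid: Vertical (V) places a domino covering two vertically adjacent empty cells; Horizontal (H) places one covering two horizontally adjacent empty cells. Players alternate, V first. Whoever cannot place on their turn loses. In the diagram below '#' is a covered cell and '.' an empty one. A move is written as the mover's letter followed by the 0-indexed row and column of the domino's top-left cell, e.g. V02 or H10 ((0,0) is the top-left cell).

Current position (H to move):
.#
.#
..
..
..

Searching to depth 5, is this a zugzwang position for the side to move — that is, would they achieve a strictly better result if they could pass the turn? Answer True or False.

zugzwang(.#/.#/../../.., H) = False

ply 1, H at .#/.#/../../.. | H20=-1→.#/.#/##/../..; H30=+1→.#/.#/../##/..*; H40=-1→.#/.#/../../##
ply 2, V at .#/.#/../##/.. | V00=-1→##/##/../##/..*; V10=-1→.#/##/#./##/..
ply 3, H at ##/##/../##/.. | H20=+1→##/##/##/##/..*; H40=+1→##/##/../##/##
ply 4: ##/##/##/##/.. is terminal -1 (V); from .#/.#/../../.. depth 5
suppose H passes — search the same position with V to move:
pass> ply 1, V at .#/.#/../../.. | V00=-1→##/##/../../..; V10=-1→.#/##/#./../..; V20=+1→.#/.#/#./#./..*; V21=+1→.#/.#/.#/.#/..; V30=+1→.#/.#/../#./#.; V31=+1→.#/.#/../.#/.#
pass> ply 2, H at .#/.#/#./#./.. | H40=-1→.#/.#/#./#./##*
pass> ply 3, V at .#/.#/#./#./## | V00=+1→##/##/#./#./##*; V21=+1→.#/.#/##/##/##
pass> ply 4: ##/##/#./#./## is terminal -1 (H); from .#/.#/../../.. depth 5
for H: play +1, pass -1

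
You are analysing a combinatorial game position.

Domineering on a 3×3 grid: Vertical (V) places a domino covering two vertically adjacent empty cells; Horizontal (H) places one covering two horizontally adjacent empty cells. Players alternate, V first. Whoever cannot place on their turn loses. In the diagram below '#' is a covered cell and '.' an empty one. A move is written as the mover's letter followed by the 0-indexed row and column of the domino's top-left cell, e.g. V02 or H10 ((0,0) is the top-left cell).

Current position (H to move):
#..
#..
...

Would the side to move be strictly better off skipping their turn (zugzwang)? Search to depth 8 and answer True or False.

[#../#../...] H move#1: H01:-1/###/#../..., H11:+1/#../###/...*, H20:-1/#../#../##., H21:-1/#../#../.##
[#../###/...] end (terminal -1, V#2); searched #../#../... to 8
pass branch (V moves first from the same position):
  | [#../#../...] V move#1: V01:+1/##./##./...*, V02:+1/#.#/#.#/..., V11:+1/#../##./.#., V12:+1/#../#.#/..#
  | [##./##./...] H move#2: H20:-1/##./##./##.*, H21:-1/##./##./.##
  | [##./##./##.] V move#3: V02:+1/###/###/##.*, V12:+1/##./###/###
  | [###/###/##.] end (terminal -1, H#4); searched #../#../... to 8
H moving scores +1; H passing scores -1

zugzwang(#../#../..., H) = False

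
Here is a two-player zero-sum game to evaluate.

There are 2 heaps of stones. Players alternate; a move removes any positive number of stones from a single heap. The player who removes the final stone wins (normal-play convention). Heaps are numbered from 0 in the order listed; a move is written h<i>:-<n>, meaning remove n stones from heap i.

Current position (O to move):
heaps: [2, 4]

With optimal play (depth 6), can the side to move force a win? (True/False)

O winning at [(2,4)]: True

ply 1, O at (2,4) | h0:-1=-1→(1,4); h0:-2=-1→(0,4); h1:-1=-1→(2,3); h1:-2=+1→(2,2)*; h1:-3=-1→(2,1); h1:-4=-1→(2,0)
ply 2, X at (2,2) | h0:-1=-1→(1,2)*; h0:-2=-1→(0,2); h1:-1=-1→(2,1); h1:-2=-1→(2,0)
ply 3, O at (1,2) | h0:-1=-1→(0,2); h1:-1=+1→(1,1)*; h1:-2=-1→(1,0)
ply 4, X at (1,1) | h0:-1=-1→(0,1)*; h1:-1=-1→(1,0)
ply 5, O at (0,1) | h1:-1=+1→(0,0)*
ply 6: (0,0) is terminal -1 (X); from (2,4) depth 6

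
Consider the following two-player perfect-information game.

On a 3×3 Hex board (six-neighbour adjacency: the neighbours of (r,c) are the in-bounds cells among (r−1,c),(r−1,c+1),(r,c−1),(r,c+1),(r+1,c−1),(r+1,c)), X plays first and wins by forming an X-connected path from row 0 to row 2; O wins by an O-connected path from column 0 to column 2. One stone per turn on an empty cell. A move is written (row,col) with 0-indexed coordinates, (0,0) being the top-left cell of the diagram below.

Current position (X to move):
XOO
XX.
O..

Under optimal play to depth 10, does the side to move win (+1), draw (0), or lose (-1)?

p1 X@[XOO/XX./O..]: (1,2)[XOO/XXX/O..]+1* (2,1)[XOO/XX./OX.]+1 (2,2)[XOO/XX./O.X]+1
p2 O@[XOO/XXX/O..]: (2,1)[XOO/XXX/OO.]-1* (2,2)[XOO/XXX/O.O]-1
p3 X@[XOO/XXX/OO.]: (2,2)[XOO/XXX/OOX]+1*
p4 O@[XOO/XXX/OOX] terminal -1; root [XOO/XX./O..] d10

value(XOO/XX./O.., X) = +1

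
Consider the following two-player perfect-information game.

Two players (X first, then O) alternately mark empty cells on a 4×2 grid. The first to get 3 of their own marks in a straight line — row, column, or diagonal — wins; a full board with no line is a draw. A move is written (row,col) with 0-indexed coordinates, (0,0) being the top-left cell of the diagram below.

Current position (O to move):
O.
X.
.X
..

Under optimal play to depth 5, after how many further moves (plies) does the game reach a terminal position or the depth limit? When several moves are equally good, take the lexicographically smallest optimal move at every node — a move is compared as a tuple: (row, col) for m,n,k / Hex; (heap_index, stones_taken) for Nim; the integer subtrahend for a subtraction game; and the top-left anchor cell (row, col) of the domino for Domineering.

ply 1, O at O./X./.X/.. | (0,1)=+0→OO/X./.X/..*; (1,1)=+0→O./XO/.X/..; (2,0)=-1→O./X./OX/..; (3,0)=-1→O./X./.X/O.; (3,1)=+0→O./X./.X/.O
ply 2, X at OO/X./.X/.. | (1,1)=+0→OO/XX/.X/..*; (2,0)=+0→OO/X./XX/..; (3,0)=+0→OO/X./.X/X.; (3,1)=+0→OO/X./.X/.X
ply 3, O at OO/XX/.X/.. | (2,0)=-1→OO/XX/OX/..; (3,0)=-1→OO/XX/.X/O.; (3,1)=+0→OO/XX/.X/.O*
ply 4, X at OO/XX/.X/.O | (2,0)=+0→OO/XX/XX/.O*; (3,0)=+0→OO/XX/.X/XO
ply 5, O at OO/XX/XX/.O | (3,0)=+0→OO/XX/XX/OO*
ply 6: OO/XX/XX/OO is terminal +0 (X); from O./X./.X/.. depth 5

PV length from [O./X./.X/..]: 5 plies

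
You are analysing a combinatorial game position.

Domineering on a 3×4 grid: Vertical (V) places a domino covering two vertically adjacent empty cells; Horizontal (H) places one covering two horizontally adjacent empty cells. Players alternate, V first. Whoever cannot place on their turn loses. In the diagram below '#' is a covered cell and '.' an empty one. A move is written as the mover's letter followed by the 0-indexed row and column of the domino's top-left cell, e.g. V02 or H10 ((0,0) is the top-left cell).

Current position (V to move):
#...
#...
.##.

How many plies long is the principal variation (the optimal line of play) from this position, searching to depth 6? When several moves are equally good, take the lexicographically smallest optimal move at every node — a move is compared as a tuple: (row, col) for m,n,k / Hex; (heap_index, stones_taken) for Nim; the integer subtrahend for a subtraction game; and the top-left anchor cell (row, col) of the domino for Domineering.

PV length from [#.../#.../.##.]: 1 ply

ply 1, V at #.../#.../.##. | V01=-1→##../##../.##.; V02=+1→#.#./#.#./.##.*; V03=-1→#..#/#..#/.##.; V13=-1→#.../#..#/.###
ply 2: #.#./#.#./.##. is terminal -1 (H); from #.../#.../.##. depth 6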